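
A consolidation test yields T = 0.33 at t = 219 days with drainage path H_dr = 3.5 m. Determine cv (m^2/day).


Using cv = T * H_dr^2 / t
H_dr^2 = 3.5^2 = 12.25
cv = 0.33 * 12.25 / 219
cv = 0.01846 m^2/day


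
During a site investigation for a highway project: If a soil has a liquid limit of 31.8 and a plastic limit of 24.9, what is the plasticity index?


Using PI = LL - PL
PI = 31.8 - 24.9
PI = 6.9


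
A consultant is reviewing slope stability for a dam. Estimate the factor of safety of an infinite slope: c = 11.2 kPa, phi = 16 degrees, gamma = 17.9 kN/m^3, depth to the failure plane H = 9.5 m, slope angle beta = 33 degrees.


Using Fs = c / (gamma*H*sin(beta)*cos(beta)) + tan(phi)/tan(beta)
Cohesion contribution = 11.2 / (17.9*9.5*sin(33)*cos(33))
Cohesion contribution = 0.144192
Friction contribution = tan(16)/tan(33) = 0.441549
Fs = 0.144192 + 0.441549
Fs = 0.586


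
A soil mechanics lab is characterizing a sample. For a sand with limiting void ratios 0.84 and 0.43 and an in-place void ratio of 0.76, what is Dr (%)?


Using Dr = (e_max - e) / (e_max - e_min) * 100
e_max - e = 0.84 - 0.76 = 0.08
e_max - e_min = 0.84 - 0.43 = 0.41
Dr = 0.08 / 0.41 * 100
Dr = 19.51 %


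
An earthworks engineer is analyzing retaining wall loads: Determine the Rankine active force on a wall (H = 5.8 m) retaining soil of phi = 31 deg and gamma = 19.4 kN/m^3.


Compute active earth pressure coefficient:
Ka = tan^2(45 - phi/2) = tan^2(29.5) = 0.320099
Compute active force:
Pa = 0.5 * Ka * gamma * H^2
Pa = 0.5 * 0.320099 * 19.4 * 5.8^2
Pa = 104.45 kN/m


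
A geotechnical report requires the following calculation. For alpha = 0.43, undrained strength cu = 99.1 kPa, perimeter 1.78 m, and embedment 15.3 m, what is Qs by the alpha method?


Using Qs = alpha * cu * perimeter * L
Qs = 0.43 * 99.1 * 1.78 * 15.3
Qs = 1160.52 kN


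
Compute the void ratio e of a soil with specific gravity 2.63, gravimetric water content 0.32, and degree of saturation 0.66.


Result: 1.2752

Derivation:
Using the relation e = Gs * w / S
e = 2.63 * 0.32 / 0.66
e = 1.2752


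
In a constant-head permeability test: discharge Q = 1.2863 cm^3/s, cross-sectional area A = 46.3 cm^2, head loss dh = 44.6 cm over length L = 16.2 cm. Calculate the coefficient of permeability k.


Result: 0.010091 cm/s

Derivation:
Compute hydraulic gradient:
i = dh / L = 44.6 / 16.2 = 2.75309
Then apply Darcy's law:
k = Q / (A * i)
k = 1.2863 / (46.3 * 2.75309)
k = 1.2863 / 127.468
k = 0.010091 cm/s


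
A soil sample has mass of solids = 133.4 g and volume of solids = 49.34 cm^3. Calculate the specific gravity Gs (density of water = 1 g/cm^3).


Result: 2.704

Derivation:
Using Gs = m_s / (V_s * rho_w)
Since rho_w = 1 g/cm^3:
Gs = 133.4 / 49.34
Gs = 2.704


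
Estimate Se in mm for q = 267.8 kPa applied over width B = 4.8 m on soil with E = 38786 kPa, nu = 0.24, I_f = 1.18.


Using Se = q * B * (1 - nu^2) * I_f / E
1 - nu^2 = 1 - 0.24^2 = 0.9424
Se = 267.8 * 4.8 * 0.9424 * 1.18 / 38786
Se = 0.036855 m
Convert to mm: Se = 0.036855 * 1000 = 36.855 mm


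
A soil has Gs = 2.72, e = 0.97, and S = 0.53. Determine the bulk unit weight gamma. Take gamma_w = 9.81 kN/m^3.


Result: 16.105 kN/m^3

Derivation:
Using gamma = gamma_w * (Gs + S*e) / (1 + e)
Numerator: Gs + S*e = 2.72 + 0.53*0.97 = 3.2341
Denominator: 1 + e = 1 + 0.97 = 1.97
gamma = 9.81 * 3.2341 / 1.97
gamma = 16.105 kN/m^3


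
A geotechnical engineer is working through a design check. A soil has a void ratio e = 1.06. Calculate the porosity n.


Using the relation n = e / (1 + e)
n = 1.06 / (1 + 1.06)
n = 1.06 / 2.06
n = 0.5146


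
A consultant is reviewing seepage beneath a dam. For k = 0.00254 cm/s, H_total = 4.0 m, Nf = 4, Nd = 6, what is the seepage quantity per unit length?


Convert k to m/s for unit consistency with H:
k = 0.00254 cm/s = 0.00254 / 100 m/s = 2.54e-05 m/s
Using q = k * H * Nf / Nd
Nf / Nd = 4 / 6 = 0.6667
q = 2.54e-05 * 4.0 * 0.6667
q = 6.773e-05 m^3/s per m


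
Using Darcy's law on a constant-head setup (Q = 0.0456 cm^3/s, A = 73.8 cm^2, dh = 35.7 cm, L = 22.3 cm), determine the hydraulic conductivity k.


Compute hydraulic gradient:
i = dh / L = 35.7 / 22.3 = 1.6009
Then apply Darcy's law:
k = Q / (A * i)
k = 0.0456 / (73.8 * 1.6009)
k = 0.0456 / 118.146
k = 0.000386 cm/s


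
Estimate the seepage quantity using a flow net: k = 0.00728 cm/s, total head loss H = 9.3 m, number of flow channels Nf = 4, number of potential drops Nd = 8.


Convert k to m/s for unit consistency with H:
k = 0.00728 cm/s = 0.00728 / 100 m/s = 7.28e-05 m/s
Using q = k * H * Nf / Nd
Nf / Nd = 4 / 8 = 0.5
q = 7.28e-05 * 9.3 * 0.5
q = 0.0003385 m^3/s per m


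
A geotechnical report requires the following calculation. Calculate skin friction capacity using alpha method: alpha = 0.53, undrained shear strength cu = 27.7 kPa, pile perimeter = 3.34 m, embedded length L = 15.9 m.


Result: 779.65 kN

Derivation:
Using Qs = alpha * cu * perimeter * L
Qs = 0.53 * 27.7 * 3.34 * 15.9
Qs = 779.65 kN


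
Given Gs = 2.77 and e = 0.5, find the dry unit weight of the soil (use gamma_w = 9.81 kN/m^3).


Using gamma_d = Gs * gamma_w / (1 + e)
gamma_d = 2.77 * 9.81 / (1 + 0.5)
gamma_d = 2.77 * 9.81 / 1.5
gamma_d = 18.116 kN/m^3


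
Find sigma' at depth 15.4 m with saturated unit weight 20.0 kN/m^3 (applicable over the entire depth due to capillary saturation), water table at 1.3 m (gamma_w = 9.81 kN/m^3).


Total stress = gamma_sat * depth
sigma = 20.0 * 15.4 = 308.0 kPa
Pore water pressure u = gamma_w * (depth - d_wt)
u = 9.81 * (15.4 - 1.3) = 138.321 kPa
Effective stress = sigma - u
sigma' = 308.0 - 138.321 = 169.68 kPa


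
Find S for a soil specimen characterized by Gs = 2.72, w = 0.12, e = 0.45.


Using S = Gs * w / e
S = 2.72 * 0.12 / 0.45
S = 0.7253


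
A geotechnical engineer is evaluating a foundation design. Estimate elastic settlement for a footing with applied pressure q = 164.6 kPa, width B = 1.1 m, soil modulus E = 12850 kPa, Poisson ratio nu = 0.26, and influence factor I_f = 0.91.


Result: 11.955 mm

Derivation:
Using Se = q * B * (1 - nu^2) * I_f / E
1 - nu^2 = 1 - 0.26^2 = 0.9324
Se = 164.6 * 1.1 * 0.9324 * 0.91 / 12850
Se = 0.011955 m
Convert to mm: Se = 0.011955 * 1000 = 11.955 mm


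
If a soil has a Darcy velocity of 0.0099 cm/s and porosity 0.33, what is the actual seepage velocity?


Using v_s = v_d / n
v_s = 0.0099 / 0.33
v_s = 0.03 cm/s


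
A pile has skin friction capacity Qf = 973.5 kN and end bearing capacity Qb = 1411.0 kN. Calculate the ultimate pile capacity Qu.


Using Qu = Qf + Qb
Qu = 973.5 + 1411.0
Qu = 2384.5 kN


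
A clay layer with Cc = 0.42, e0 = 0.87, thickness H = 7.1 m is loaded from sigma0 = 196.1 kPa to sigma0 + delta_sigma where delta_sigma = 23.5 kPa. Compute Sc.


Using Sc = Cc * H / (1 + e0) * log10((sigma0 + delta_sigma) / sigma0)
Stress ratio = (196.1 + 23.5) / 196.1 = 1.11984
log10(1.11984) = 0.0491547
Cc * H / (1 + e0) = 0.42 * 7.1 / (1 + 0.87) = 1.59465
Sc = 1.59465 * 0.0491547
Sc = 0.0784 m


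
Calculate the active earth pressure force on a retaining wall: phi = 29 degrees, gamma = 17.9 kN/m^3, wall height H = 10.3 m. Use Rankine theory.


Compute active earth pressure coefficient:
Ka = tan^2(45 - phi/2) = tan^2(30.5) = 0.346974
Compute active force:
Pa = 0.5 * Ka * gamma * H^2
Pa = 0.5 * 0.346974 * 17.9 * 10.3^2
Pa = 329.45 kN/m


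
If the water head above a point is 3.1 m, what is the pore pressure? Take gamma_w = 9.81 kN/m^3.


Using u = gamma_w * h_w
u = 9.81 * 3.1
u = 30.41 kPa


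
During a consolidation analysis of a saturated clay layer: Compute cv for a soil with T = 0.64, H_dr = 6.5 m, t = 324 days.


Using cv = T * H_dr^2 / t
H_dr^2 = 6.5^2 = 42.25
cv = 0.64 * 42.25 / 324
cv = 0.08346 m^2/day


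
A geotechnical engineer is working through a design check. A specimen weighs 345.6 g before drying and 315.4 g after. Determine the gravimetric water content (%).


Using w = (m_wet - m_dry) / m_dry * 100
m_wet - m_dry = 345.6 - 315.4 = 30.2 g
w = 30.2 / 315.4 * 100
w = 9.58 %


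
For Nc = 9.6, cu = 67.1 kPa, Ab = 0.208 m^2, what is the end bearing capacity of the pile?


Using Qb = Nc * cu * Ab
Qb = 9.6 * 67.1 * 0.208
Qb = 133.99 kN


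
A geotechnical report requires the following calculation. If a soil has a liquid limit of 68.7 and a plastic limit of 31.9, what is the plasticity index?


Using PI = LL - PL
PI = 68.7 - 31.9
PI = 36.8


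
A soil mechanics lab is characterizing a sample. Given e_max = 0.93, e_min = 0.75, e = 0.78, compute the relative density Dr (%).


Result: 83.33 %

Derivation:
Using Dr = (e_max - e) / (e_max - e_min) * 100
e_max - e = 0.93 - 0.78 = 0.15
e_max - e_min = 0.93 - 0.75 = 0.18
Dr = 0.15 / 0.18 * 100
Dr = 83.33 %


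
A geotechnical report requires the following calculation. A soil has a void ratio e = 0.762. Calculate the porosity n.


Result: 0.4325

Derivation:
Using the relation n = e / (1 + e)
n = 0.762 / (1 + 0.762)
n = 0.762 / 1.762
n = 0.4325


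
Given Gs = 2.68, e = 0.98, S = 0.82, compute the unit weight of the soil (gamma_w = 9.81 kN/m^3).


Result: 17.26 kN/m^3

Derivation:
Using gamma = gamma_w * (Gs + S*e) / (1 + e)
Numerator: Gs + S*e = 2.68 + 0.82*0.98 = 3.4836
Denominator: 1 + e = 1 + 0.98 = 1.98
gamma = 9.81 * 3.4836 / 1.98
gamma = 17.26 kN/m^3


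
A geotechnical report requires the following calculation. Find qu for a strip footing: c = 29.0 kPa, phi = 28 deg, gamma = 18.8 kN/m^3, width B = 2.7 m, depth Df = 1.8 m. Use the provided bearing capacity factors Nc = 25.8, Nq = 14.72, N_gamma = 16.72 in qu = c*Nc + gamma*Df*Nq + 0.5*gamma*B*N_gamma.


Result: 1670.68 kPa

Derivation:
Compute qu = c*Nc + gamma*Df*Nq + 0.5*gamma*B*N_gamma
Term 1: 29.0 * 25.8 = 748.2
Term 2: 18.8 * 1.8 * 14.72 = 498.1248
Term 3: 0.5 * 18.8 * 2.7 * 16.72 = 424.3536
qu = 748.2 + 498.1248 + 424.3536
qu = 1670.68 kPa


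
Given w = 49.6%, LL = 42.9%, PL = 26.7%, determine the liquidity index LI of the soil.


Result: 1.414

Derivation:
First compute the plasticity index:
PI = LL - PL = 42.9 - 26.7 = 16.2
Then compute the liquidity index:
LI = (w - PL) / PI
LI = (49.6 - 26.7) / 16.2
LI = 1.414


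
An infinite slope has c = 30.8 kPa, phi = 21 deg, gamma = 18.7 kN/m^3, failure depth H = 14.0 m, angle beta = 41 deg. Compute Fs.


Using Fs = c / (gamma*H*sin(beta)*cos(beta)) + tan(phi)/tan(beta)
Cohesion contribution = 30.8 / (18.7*14.0*sin(41)*cos(41))
Cohesion contribution = 0.237606
Friction contribution = tan(21)/tan(41) = 0.441585
Fs = 0.237606 + 0.441585
Fs = 0.679


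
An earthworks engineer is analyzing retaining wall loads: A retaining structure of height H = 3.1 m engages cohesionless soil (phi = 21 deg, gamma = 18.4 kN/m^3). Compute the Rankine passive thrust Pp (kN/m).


Result: 187.17 kN/m

Derivation:
Compute passive earth pressure coefficient:
Kp = tan^2(45 + phi/2) = tan^2(55.5) = 2.117051
Compute passive force:
Pp = 0.5 * Kp * gamma * H^2
Pp = 0.5 * 2.117051 * 18.4 * 3.1^2
Pp = 187.17 kN/m


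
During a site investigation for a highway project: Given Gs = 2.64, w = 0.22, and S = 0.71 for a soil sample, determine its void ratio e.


Using the relation e = Gs * w / S
e = 2.64 * 0.22 / 0.71
e = 0.818


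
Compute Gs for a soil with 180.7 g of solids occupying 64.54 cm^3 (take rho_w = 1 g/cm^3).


Using Gs = m_s / (V_s * rho_w)
Since rho_w = 1 g/cm^3:
Gs = 180.7 / 64.54
Gs = 2.8


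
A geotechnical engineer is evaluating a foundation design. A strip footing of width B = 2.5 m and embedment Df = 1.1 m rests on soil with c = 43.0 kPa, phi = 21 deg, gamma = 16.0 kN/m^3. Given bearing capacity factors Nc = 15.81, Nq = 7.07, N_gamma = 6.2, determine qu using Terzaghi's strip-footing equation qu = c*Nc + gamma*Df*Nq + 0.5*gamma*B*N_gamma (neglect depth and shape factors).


Compute qu = c*Nc + gamma*Df*Nq + 0.5*gamma*B*N_gamma
Term 1: 43.0 * 15.81 = 679.83
Term 2: 16.0 * 1.1 * 7.07 = 124.432
Term 3: 0.5 * 16.0 * 2.5 * 6.2 = 124.0
qu = 679.83 + 124.432 + 124.0
qu = 928.26 kPa


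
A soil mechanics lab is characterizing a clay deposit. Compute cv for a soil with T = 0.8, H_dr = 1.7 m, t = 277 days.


Using cv = T * H_dr^2 / t
H_dr^2 = 1.7^2 = 2.89
cv = 0.8 * 2.89 / 277
cv = 0.00835 m^2/day


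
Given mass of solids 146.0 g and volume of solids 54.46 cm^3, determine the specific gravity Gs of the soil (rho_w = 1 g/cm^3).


Using Gs = m_s / (V_s * rho_w)
Since rho_w = 1 g/cm^3:
Gs = 146.0 / 54.46
Gs = 2.681


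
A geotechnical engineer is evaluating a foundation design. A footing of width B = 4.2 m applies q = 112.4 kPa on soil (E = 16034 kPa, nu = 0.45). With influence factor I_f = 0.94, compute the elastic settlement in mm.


Result: 22.072 mm

Derivation:
Using Se = q * B * (1 - nu^2) * I_f / E
1 - nu^2 = 1 - 0.45^2 = 0.7975
Se = 112.4 * 4.2 * 0.7975 * 0.94 / 16034
Se = 0.022072 m
Convert to mm: Se = 0.022072 * 1000 = 22.072 mm


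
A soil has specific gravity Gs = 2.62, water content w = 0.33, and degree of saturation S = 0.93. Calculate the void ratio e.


Using the relation e = Gs * w / S
e = 2.62 * 0.33 / 0.93
e = 0.9297


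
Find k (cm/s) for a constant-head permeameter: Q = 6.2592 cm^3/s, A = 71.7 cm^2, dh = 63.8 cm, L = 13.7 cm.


Compute hydraulic gradient:
i = dh / L = 63.8 / 13.7 = 4.65693
Then apply Darcy's law:
k = Q / (A * i)
k = 6.2592 / (71.7 * 4.65693)
k = 6.2592 / 333.902
k = 0.018746 cm/s


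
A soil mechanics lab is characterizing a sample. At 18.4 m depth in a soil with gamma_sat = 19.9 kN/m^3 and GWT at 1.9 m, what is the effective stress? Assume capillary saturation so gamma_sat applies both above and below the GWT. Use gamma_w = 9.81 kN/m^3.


Total stress = gamma_sat * depth
sigma = 19.9 * 18.4 = 366.16 kPa
Pore water pressure u = gamma_w * (depth - d_wt)
u = 9.81 * (18.4 - 1.9) = 161.865 kPa
Effective stress = sigma - u
sigma' = 366.16 - 161.865 = 204.3 kPa


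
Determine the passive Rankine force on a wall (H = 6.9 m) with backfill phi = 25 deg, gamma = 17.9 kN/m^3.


Compute passive earth pressure coefficient:
Kp = tan^2(45 + phi/2) = tan^2(57.5) = 2.463913
Compute passive force:
Pp = 0.5 * Kp * gamma * H^2
Pp = 0.5 * 2.463913 * 17.9 * 6.9^2
Pp = 1049.9 kN/m


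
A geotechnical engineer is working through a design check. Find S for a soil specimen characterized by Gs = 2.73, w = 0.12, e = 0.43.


Using S = Gs * w / e
S = 2.73 * 0.12 / 0.43
S = 0.7619


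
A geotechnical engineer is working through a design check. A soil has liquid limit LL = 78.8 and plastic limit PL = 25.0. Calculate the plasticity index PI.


Using PI = LL - PL
PI = 78.8 - 25.0
PI = 53.8


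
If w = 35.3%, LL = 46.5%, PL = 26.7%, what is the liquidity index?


Result: 0.434

Derivation:
First compute the plasticity index:
PI = LL - PL = 46.5 - 26.7 = 19.8
Then compute the liquidity index:
LI = (w - PL) / PI
LI = (35.3 - 26.7) / 19.8
LI = 0.434


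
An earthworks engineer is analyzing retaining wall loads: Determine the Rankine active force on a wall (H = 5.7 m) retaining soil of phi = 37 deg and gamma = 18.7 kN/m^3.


Result: 75.52 kN/m

Derivation:
Compute active earth pressure coefficient:
Ka = tan^2(45 - phi/2) = tan^2(26.5) = 0.248584
Compute active force:
Pa = 0.5 * Ka * gamma * H^2
Pa = 0.5 * 0.248584 * 18.7 * 5.7^2
Pa = 75.52 kN/m


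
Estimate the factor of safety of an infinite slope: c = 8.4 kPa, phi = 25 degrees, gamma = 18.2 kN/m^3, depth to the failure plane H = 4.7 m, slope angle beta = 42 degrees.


Result: 0.715

Derivation:
Using Fs = c / (gamma*H*sin(beta)*cos(beta)) + tan(phi)/tan(beta)
Cohesion contribution = 8.4 / (18.2*4.7*sin(42)*cos(42))
Cohesion contribution = 0.197481
Friction contribution = tan(25)/tan(42) = 0.517887
Fs = 0.197481 + 0.517887
Fs = 0.715


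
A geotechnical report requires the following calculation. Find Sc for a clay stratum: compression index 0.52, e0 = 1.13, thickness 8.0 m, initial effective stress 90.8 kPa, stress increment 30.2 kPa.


Using Sc = Cc * H / (1 + e0) * log10((sigma0 + delta_sigma) / sigma0)
Stress ratio = (90.8 + 30.2) / 90.8 = 1.3326
log10(1.3326) = 0.1247
Cc * H / (1 + e0) = 0.52 * 8.0 / (1 + 1.13) = 1.95305
Sc = 1.95305 * 0.1247
Sc = 0.2435 m


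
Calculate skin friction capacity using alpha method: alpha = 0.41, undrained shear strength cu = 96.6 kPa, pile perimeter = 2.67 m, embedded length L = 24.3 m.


Using Qs = alpha * cu * perimeter * L
Qs = 0.41 * 96.6 * 2.67 * 24.3
Qs = 2569.68 kN


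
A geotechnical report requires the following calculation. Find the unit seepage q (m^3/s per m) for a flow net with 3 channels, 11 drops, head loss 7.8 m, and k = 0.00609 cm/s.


Result: 0.0001296 m^3/s per m

Derivation:
Convert k to m/s for unit consistency with H:
k = 0.00609 cm/s = 0.00609 / 100 m/s = 6.09e-05 m/s
Using q = k * H * Nf / Nd
Nf / Nd = 3 / 11 = 0.2727
q = 6.09e-05 * 7.8 * 0.2727
q = 0.0001296 m^3/s per m


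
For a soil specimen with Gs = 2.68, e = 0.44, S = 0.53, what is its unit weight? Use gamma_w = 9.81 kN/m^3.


Using gamma = gamma_w * (Gs + S*e) / (1 + e)
Numerator: Gs + S*e = 2.68 + 0.53*0.44 = 2.9132
Denominator: 1 + e = 1 + 0.44 = 1.44
gamma = 9.81 * 2.9132 / 1.44
gamma = 19.846 kN/m^3


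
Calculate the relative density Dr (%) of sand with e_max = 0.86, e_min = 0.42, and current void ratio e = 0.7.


Using Dr = (e_max - e) / (e_max - e_min) * 100
e_max - e = 0.86 - 0.7 = 0.16
e_max - e_min = 0.86 - 0.42 = 0.44
Dr = 0.16 / 0.44 * 100
Dr = 36.36 %


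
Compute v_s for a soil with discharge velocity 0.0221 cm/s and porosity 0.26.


Using v_s = v_d / n
v_s = 0.0221 / 0.26
v_s = 0.085 cm/s


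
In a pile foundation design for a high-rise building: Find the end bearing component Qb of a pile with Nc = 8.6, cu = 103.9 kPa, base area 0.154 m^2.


Using Qb = Nc * cu * Ab
Qb = 8.6 * 103.9 * 0.154
Qb = 137.61 kN


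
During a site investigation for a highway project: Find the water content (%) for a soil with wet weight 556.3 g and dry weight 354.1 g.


Using w = (m_wet - m_dry) / m_dry * 100
m_wet - m_dry = 556.3 - 354.1 = 202.2 g
w = 202.2 / 354.1 * 100
w = 57.1 %


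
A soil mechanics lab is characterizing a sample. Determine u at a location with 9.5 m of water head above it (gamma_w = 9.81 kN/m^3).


Using u = gamma_w * h_w
u = 9.81 * 9.5
u = 93.2 kPa


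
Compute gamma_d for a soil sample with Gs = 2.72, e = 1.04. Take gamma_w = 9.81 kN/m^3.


Using gamma_d = Gs * gamma_w / (1 + e)
gamma_d = 2.72 * 9.81 / (1 + 1.04)
gamma_d = 2.72 * 9.81 / 2.04
gamma_d = 13.08 kN/m^3


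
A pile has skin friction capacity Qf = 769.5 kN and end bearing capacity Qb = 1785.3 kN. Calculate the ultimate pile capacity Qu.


Using Qu = Qf + Qb
Qu = 769.5 + 1785.3
Qu = 2554.8 kN


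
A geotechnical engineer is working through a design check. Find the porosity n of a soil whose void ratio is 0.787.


Using the relation n = e / (1 + e)
n = 0.787 / (1 + 0.787)
n = 0.787 / 1.787
n = 0.4404


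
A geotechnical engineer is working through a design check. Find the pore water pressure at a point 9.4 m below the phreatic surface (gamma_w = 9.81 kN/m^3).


Using u = gamma_w * h_w
u = 9.81 * 9.4
u = 92.21 kPa


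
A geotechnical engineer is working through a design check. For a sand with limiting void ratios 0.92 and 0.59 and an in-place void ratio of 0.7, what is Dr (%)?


Using Dr = (e_max - e) / (e_max - e_min) * 100
e_max - e = 0.92 - 0.7 = 0.22
e_max - e_min = 0.92 - 0.59 = 0.33
Dr = 0.22 / 0.33 * 100
Dr = 66.67 %


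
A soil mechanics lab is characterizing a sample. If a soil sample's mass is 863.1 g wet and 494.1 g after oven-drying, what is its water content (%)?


Result: 74.68 %

Derivation:
Using w = (m_wet - m_dry) / m_dry * 100
m_wet - m_dry = 863.1 - 494.1 = 369.0 g
w = 369.0 / 494.1 * 100
w = 74.68 %


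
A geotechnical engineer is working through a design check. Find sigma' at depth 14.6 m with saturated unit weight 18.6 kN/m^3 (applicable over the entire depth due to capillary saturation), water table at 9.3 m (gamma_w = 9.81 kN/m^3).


Total stress = gamma_sat * depth
sigma = 18.6 * 14.6 = 271.56 kPa
Pore water pressure u = gamma_w * (depth - d_wt)
u = 9.81 * (14.6 - 9.3) = 51.993 kPa
Effective stress = sigma - u
sigma' = 271.56 - 51.993 = 219.57 kPa


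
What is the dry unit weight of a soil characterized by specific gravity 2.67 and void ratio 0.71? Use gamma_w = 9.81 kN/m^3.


Using gamma_d = Gs * gamma_w / (1 + e)
gamma_d = 2.67 * 9.81 / (1 + 0.71)
gamma_d = 2.67 * 9.81 / 1.71
gamma_d = 15.317 kN/m^3


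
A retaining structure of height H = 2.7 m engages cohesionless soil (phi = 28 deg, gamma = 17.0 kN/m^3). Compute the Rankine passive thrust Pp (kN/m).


Compute passive earth pressure coefficient:
Kp = tan^2(45 + phi/2) = tan^2(59.0) = 2.769826
Compute passive force:
Pp = 0.5 * Kp * gamma * H^2
Pp = 0.5 * 2.769826 * 17.0 * 2.7^2
Pp = 171.63 kN/m


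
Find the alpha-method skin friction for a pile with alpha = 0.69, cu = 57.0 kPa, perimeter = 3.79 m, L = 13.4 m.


Using Qs = alpha * cu * perimeter * L
Qs = 0.69 * 57.0 * 3.79 * 13.4
Qs = 1997.41 kN


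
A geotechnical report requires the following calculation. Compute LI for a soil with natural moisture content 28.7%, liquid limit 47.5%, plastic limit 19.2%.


First compute the plasticity index:
PI = LL - PL = 47.5 - 19.2 = 28.3
Then compute the liquidity index:
LI = (w - PL) / PI
LI = (28.7 - 19.2) / 28.3
LI = 0.336


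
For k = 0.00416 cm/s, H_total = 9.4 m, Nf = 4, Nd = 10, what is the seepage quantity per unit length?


Convert k to m/s for unit consistency with H:
k = 0.00416 cm/s = 0.00416 / 100 m/s = 4.16e-05 m/s
Using q = k * H * Nf / Nd
Nf / Nd = 4 / 10 = 0.4
q = 4.16e-05 * 9.4 * 0.4
q = 0.0001564 m^3/s per m


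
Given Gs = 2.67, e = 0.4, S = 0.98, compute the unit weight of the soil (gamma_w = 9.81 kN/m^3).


Result: 21.456 kN/m^3

Derivation:
Using gamma = gamma_w * (Gs + S*e) / (1 + e)
Numerator: Gs + S*e = 2.67 + 0.98*0.4 = 3.062
Denominator: 1 + e = 1 + 0.4 = 1.4
gamma = 9.81 * 3.062 / 1.4
gamma = 21.456 kN/m^3


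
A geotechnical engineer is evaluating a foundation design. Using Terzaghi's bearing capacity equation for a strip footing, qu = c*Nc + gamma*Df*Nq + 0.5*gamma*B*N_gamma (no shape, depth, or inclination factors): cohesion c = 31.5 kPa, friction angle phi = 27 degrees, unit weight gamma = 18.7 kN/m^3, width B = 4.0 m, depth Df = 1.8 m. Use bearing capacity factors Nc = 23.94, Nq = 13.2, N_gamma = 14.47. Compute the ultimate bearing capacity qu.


Compute qu = c*Nc + gamma*Df*Nq + 0.5*gamma*B*N_gamma
Term 1: 31.5 * 23.94 = 754.11
Term 2: 18.7 * 1.8 * 13.2 = 444.312
Term 3: 0.5 * 18.7 * 4.0 * 14.47 = 541.178
qu = 754.11 + 444.312 + 541.178
qu = 1739.6 kPa


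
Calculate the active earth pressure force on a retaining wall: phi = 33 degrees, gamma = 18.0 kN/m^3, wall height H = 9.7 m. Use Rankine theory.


Compute active earth pressure coefficient:
Ka = tan^2(45 - phi/2) = tan^2(28.5) = 0.294801
Compute active force:
Pa = 0.5 * Ka * gamma * H^2
Pa = 0.5 * 0.294801 * 18.0 * 9.7^2
Pa = 249.64 kN/m


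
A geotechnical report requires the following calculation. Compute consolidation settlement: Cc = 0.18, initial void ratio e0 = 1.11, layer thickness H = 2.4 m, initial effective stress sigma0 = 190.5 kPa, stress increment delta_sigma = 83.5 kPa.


Using Sc = Cc * H / (1 + e0) * log10((sigma0 + delta_sigma) / sigma0)
Stress ratio = (190.5 + 83.5) / 190.5 = 1.43832
log10(1.43832) = 0.157856
Cc * H / (1 + e0) = 0.18 * 2.4 / (1 + 1.11) = 0.204739
Sc = 0.204739 * 0.157856
Sc = 0.0323 m


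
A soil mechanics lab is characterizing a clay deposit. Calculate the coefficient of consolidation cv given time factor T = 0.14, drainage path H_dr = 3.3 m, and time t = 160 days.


Result: 0.00953 m^2/day

Derivation:
Using cv = T * H_dr^2 / t
H_dr^2 = 3.3^2 = 10.89
cv = 0.14 * 10.89 / 160
cv = 0.00953 m^2/day


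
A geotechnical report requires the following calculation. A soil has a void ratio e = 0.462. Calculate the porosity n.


Using the relation n = e / (1 + e)
n = 0.462 / (1 + 0.462)
n = 0.462 / 1.462
n = 0.316


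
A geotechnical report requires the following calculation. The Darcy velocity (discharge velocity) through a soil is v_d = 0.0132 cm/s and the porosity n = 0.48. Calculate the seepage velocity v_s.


Using v_s = v_d / n
v_s = 0.0132 / 0.48
v_s = 0.0275 cm/s


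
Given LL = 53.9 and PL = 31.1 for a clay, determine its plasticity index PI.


Result: 22.8

Derivation:
Using PI = LL - PL
PI = 53.9 - 31.1
PI = 22.8


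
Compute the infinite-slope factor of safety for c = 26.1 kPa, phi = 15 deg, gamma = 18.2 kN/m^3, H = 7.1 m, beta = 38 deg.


Using Fs = c / (gamma*H*sin(beta)*cos(beta)) + tan(phi)/tan(beta)
Cohesion contribution = 26.1 / (18.2*7.1*sin(38)*cos(38))
Cohesion contribution = 0.416329
Friction contribution = tan(15)/tan(38) = 0.342959
Fs = 0.416329 + 0.342959
Fs = 0.759


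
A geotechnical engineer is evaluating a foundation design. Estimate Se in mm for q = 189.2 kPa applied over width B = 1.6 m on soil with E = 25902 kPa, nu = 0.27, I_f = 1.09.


Using Se = q * B * (1 - nu^2) * I_f / E
1 - nu^2 = 1 - 0.27^2 = 0.9271
Se = 189.2 * 1.6 * 0.9271 * 1.09 / 25902
Se = 0.011810 m
Convert to mm: Se = 0.011810 * 1000 = 11.81 mm


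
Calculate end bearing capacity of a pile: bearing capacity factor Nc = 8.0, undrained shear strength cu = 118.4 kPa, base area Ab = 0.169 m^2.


Result: 160.08 kN

Derivation:
Using Qb = Nc * cu * Ab
Qb = 8.0 * 118.4 * 0.169
Qb = 160.08 kN


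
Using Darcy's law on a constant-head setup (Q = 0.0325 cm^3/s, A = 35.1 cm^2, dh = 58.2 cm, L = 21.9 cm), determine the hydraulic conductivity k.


Compute hydraulic gradient:
i = dh / L = 58.2 / 21.9 = 2.65753
Then apply Darcy's law:
k = Q / (A * i)
k = 0.0325 / (35.1 * 2.65753)
k = 0.0325 / 93.2795
k = 0.000348 cm/s


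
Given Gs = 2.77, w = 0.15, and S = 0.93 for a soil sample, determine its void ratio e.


Using the relation e = Gs * w / S
e = 2.77 * 0.15 / 0.93
e = 0.4468


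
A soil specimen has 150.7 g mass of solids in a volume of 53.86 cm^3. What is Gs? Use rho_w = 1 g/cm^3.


Result: 2.798

Derivation:
Using Gs = m_s / (V_s * rho_w)
Since rho_w = 1 g/cm^3:
Gs = 150.7 / 53.86
Gs = 2.798


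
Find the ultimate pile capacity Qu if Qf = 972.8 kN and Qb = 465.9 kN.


Using Qu = Qf + Qb
Qu = 972.8 + 465.9
Qu = 1438.7 kN


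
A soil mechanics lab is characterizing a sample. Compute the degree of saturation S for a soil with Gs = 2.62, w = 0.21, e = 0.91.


Using S = Gs * w / e
S = 2.62 * 0.21 / 0.91
S = 0.6046


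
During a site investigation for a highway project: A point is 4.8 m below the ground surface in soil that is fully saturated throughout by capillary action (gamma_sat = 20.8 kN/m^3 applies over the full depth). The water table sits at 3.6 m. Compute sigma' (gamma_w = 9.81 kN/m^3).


Result: 88.07 kPa

Derivation:
Total stress = gamma_sat * depth
sigma = 20.8 * 4.8 = 99.84 kPa
Pore water pressure u = gamma_w * (depth - d_wt)
u = 9.81 * (4.8 - 3.6) = 11.772 kPa
Effective stress = sigma - u
sigma' = 99.84 - 11.772 = 88.07 kPa


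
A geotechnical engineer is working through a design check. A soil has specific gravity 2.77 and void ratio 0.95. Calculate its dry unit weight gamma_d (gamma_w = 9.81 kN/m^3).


Using gamma_d = Gs * gamma_w / (1 + e)
gamma_d = 2.77 * 9.81 / (1 + 0.95)
gamma_d = 2.77 * 9.81 / 1.95
gamma_d = 13.935 kN/m^3


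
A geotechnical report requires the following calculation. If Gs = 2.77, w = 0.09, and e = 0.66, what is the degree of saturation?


Using S = Gs * w / e
S = 2.77 * 0.09 / 0.66
S = 0.3777


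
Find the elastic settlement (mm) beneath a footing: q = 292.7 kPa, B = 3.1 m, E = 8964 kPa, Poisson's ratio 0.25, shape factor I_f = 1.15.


Result: 109.132 mm

Derivation:
Using Se = q * B * (1 - nu^2) * I_f / E
1 - nu^2 = 1 - 0.25^2 = 0.9375
Se = 292.7 * 3.1 * 0.9375 * 1.15 / 8964
Se = 0.109132 m
Convert to mm: Se = 0.109132 * 1000 = 109.132 mm


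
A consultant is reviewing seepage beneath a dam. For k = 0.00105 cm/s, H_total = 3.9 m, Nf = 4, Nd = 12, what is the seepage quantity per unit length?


Result: 1.365e-05 m^3/s per m

Derivation:
Convert k to m/s for unit consistency with H:
k = 0.00105 cm/s = 0.00105 / 100 m/s = 1.05e-05 m/s
Using q = k * H * Nf / Nd
Nf / Nd = 4 / 12 = 0.3333
q = 1.05e-05 * 3.9 * 0.3333
q = 1.365e-05 m^3/s per m


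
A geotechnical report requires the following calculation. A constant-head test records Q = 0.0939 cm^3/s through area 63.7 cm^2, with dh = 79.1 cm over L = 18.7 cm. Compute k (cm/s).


Compute hydraulic gradient:
i = dh / L = 79.1 / 18.7 = 4.22995
Then apply Darcy's law:
k = Q / (A * i)
k = 0.0939 / (63.7 * 4.22995)
k = 0.0939 / 269.448
k = 0.000348 cm/s


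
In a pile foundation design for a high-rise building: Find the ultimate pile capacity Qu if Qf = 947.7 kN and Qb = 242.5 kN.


Using Qu = Qf + Qb
Qu = 947.7 + 242.5
Qu = 1190.2 kN


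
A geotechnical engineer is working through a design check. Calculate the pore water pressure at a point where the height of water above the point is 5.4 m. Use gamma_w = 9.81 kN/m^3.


Using u = gamma_w * h_w
u = 9.81 * 5.4
u = 52.97 kPa


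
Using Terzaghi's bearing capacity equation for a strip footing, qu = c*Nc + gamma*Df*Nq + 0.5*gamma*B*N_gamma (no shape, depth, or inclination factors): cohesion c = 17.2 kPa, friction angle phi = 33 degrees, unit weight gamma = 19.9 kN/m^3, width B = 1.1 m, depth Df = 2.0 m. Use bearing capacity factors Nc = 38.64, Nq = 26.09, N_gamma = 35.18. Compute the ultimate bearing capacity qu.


Compute qu = c*Nc + gamma*Df*Nq + 0.5*gamma*B*N_gamma
Term 1: 17.2 * 38.64 = 664.608
Term 2: 19.9 * 2.0 * 26.09 = 1038.382
Term 3: 0.5 * 19.9 * 1.1 * 35.18 = 385.0451
qu = 664.608 + 1038.382 + 385.0451
qu = 2088.04 kPa


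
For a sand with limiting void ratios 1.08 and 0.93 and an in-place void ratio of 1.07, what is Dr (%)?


Result: 6.67 %

Derivation:
Using Dr = (e_max - e) / (e_max - e_min) * 100
e_max - e = 1.08 - 1.07 = 0.01
e_max - e_min = 1.08 - 0.93 = 0.15
Dr = 0.01 / 0.15 * 100
Dr = 6.67 %


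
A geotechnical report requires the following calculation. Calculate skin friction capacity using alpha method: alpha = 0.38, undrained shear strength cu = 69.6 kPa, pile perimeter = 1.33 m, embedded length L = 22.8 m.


Using Qs = alpha * cu * perimeter * L
Qs = 0.38 * 69.6 * 1.33 * 22.8
Qs = 802.01 kN


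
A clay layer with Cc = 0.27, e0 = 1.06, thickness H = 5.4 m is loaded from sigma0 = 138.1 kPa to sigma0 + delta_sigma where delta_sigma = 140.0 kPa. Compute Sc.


Result: 0.2152 m

Derivation:
Using Sc = Cc * H / (1 + e0) * log10((sigma0 + delta_sigma) / sigma0)
Stress ratio = (138.1 + 140.0) / 138.1 = 2.01376
log10(2.01376) = 0.304007
Cc * H / (1 + e0) = 0.27 * 5.4 / (1 + 1.06) = 0.707767
Sc = 0.707767 * 0.304007
Sc = 0.2152 m


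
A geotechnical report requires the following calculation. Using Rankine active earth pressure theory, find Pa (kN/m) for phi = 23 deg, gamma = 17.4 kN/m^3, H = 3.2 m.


Compute active earth pressure coefficient:
Ka = tan^2(45 - phi/2) = tan^2(33.5) = 0.438092
Compute active force:
Pa = 0.5 * Ka * gamma * H^2
Pa = 0.5 * 0.438092 * 17.4 * 3.2^2
Pa = 39.03 kN/m


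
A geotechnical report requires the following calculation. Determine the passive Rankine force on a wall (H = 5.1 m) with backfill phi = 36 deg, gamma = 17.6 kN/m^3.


Compute passive earth pressure coefficient:
Kp = tan^2(45 + phi/2) = tan^2(63.0) = 3.85184
Compute passive force:
Pp = 0.5 * Kp * gamma * H^2
Pp = 0.5 * 3.85184 * 17.6 * 5.1^2
Pp = 881.64 kN/m


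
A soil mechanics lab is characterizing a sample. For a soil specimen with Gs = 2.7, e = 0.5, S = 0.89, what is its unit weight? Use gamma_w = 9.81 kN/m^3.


Using gamma = gamma_w * (Gs + S*e) / (1 + e)
Numerator: Gs + S*e = 2.7 + 0.89*0.5 = 3.145
Denominator: 1 + e = 1 + 0.5 = 1.5
gamma = 9.81 * 3.145 / 1.5
gamma = 20.568 kN/m^3


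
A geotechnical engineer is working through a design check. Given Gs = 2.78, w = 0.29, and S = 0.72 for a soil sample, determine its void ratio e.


Using the relation e = Gs * w / S
e = 2.78 * 0.29 / 0.72
e = 1.1197


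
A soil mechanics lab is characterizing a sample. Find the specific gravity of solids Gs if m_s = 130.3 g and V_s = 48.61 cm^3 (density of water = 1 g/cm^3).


Using Gs = m_s / (V_s * rho_w)
Since rho_w = 1 g/cm^3:
Gs = 130.3 / 48.61
Gs = 2.681


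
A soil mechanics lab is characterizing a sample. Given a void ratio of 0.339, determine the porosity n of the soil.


Using the relation n = e / (1 + e)
n = 0.339 / (1 + 0.339)
n = 0.339 / 1.339
n = 0.2532


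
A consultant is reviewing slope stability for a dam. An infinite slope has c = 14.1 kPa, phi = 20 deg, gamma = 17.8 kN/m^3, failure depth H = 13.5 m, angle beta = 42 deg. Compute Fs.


Using Fs = c / (gamma*H*sin(beta)*cos(beta)) + tan(phi)/tan(beta)
Cohesion contribution = 14.1 / (17.8*13.5*sin(42)*cos(42))
Cohesion contribution = 0.118
Friction contribution = tan(20)/tan(42) = 0.40423
Fs = 0.118 + 0.40423
Fs = 0.522


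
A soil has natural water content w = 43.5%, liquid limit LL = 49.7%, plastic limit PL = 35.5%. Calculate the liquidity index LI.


First compute the plasticity index:
PI = LL - PL = 49.7 - 35.5 = 14.2
Then compute the liquidity index:
LI = (w - PL) / PI
LI = (43.5 - 35.5) / 14.2
LI = 0.563


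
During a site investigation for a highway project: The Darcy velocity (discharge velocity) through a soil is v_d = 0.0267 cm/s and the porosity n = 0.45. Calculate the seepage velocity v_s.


Result: 0.05933 cm/s

Derivation:
Using v_s = v_d / n
v_s = 0.0267 / 0.45
v_s = 0.05933 cm/s


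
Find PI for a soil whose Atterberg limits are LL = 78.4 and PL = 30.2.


Result: 48.2

Derivation:
Using PI = LL - PL
PI = 78.4 - 30.2
PI = 48.2


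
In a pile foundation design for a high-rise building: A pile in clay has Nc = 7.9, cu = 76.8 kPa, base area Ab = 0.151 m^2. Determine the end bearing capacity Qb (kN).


Using Qb = Nc * cu * Ab
Qb = 7.9 * 76.8 * 0.151
Qb = 91.61 kN


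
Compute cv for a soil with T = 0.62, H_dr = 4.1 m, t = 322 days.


Using cv = T * H_dr^2 / t
H_dr^2 = 4.1^2 = 16.81
cv = 0.62 * 16.81 / 322
cv = 0.03237 m^2/day


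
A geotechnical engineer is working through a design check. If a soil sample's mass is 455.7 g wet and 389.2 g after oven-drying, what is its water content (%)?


Result: 17.09 %

Derivation:
Using w = (m_wet - m_dry) / m_dry * 100
m_wet - m_dry = 455.7 - 389.2 = 66.5 g
w = 66.5 / 389.2 * 100
w = 17.09 %


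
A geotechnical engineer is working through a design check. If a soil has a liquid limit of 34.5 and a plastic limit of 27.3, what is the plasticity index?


Using PI = LL - PL
PI = 34.5 - 27.3
PI = 7.2


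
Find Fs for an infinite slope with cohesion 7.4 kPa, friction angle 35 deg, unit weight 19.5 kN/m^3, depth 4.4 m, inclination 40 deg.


Using Fs = c / (gamma*H*sin(beta)*cos(beta)) + tan(phi)/tan(beta)
Cohesion contribution = 7.4 / (19.5*4.4*sin(40)*cos(40))
Cohesion contribution = 0.175155
Friction contribution = tan(35)/tan(40) = 0.834475
Fs = 0.175155 + 0.834475
Fs = 1.01


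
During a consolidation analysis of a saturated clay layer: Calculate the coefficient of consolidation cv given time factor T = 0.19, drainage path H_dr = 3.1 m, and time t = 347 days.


Result: 0.00526 m^2/day

Derivation:
Using cv = T * H_dr^2 / t
H_dr^2 = 3.1^2 = 9.61
cv = 0.19 * 9.61 / 347
cv = 0.00526 m^2/day


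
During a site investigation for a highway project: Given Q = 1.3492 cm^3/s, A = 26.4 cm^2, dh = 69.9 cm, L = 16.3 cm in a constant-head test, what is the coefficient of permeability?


Compute hydraulic gradient:
i = dh / L = 69.9 / 16.3 = 4.28834
Then apply Darcy's law:
k = Q / (A * i)
k = 1.3492 / (26.4 * 4.28834)
k = 1.3492 / 113.212
k = 0.011917 cm/s


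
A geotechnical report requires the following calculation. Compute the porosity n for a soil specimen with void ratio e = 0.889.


Result: 0.4706

Derivation:
Using the relation n = e / (1 + e)
n = 0.889 / (1 + 0.889)
n = 0.889 / 1.889
n = 0.4706


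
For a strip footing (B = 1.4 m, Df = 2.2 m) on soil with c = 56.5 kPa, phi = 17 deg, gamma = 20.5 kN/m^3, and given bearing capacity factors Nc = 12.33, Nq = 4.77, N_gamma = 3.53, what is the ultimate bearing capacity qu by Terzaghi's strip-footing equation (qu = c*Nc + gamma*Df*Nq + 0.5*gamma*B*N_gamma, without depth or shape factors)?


Compute qu = c*Nc + gamma*Df*Nq + 0.5*gamma*B*N_gamma
Term 1: 56.5 * 12.33 = 696.645
Term 2: 20.5 * 2.2 * 4.77 = 215.127
Term 3: 0.5 * 20.5 * 1.4 * 3.53 = 50.6555
qu = 696.645 + 215.127 + 50.6555
qu = 962.43 kPa


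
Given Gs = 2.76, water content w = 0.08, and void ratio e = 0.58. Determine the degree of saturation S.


Result: 0.3807

Derivation:
Using S = Gs * w / e
S = 2.76 * 0.08 / 0.58
S = 0.3807


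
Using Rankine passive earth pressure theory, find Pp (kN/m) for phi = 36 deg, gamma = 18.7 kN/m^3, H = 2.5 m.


Compute passive earth pressure coefficient:
Kp = tan^2(45 + phi/2) = tan^2(63.0) = 3.85184
Compute passive force:
Pp = 0.5 * Kp * gamma * H^2
Pp = 0.5 * 3.85184 * 18.7 * 2.5^2
Pp = 225.09 kN/m


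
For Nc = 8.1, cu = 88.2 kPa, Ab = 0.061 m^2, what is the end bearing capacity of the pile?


Using Qb = Nc * cu * Ab
Qb = 8.1 * 88.2 * 0.061
Qb = 43.58 kN


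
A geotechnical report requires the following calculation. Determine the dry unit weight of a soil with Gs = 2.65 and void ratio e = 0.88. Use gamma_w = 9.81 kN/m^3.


Using gamma_d = Gs * gamma_w / (1 + e)
gamma_d = 2.65 * 9.81 / (1 + 0.88)
gamma_d = 2.65 * 9.81 / 1.88
gamma_d = 13.828 kN/m^3


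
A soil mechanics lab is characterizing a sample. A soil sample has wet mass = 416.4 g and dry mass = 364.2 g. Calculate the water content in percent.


Using w = (m_wet - m_dry) / m_dry * 100
m_wet - m_dry = 416.4 - 364.2 = 52.2 g
w = 52.2 / 364.2 * 100
w = 14.33 %


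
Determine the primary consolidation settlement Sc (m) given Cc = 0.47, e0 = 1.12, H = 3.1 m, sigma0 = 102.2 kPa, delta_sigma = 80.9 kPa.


Using Sc = Cc * H / (1 + e0) * log10((sigma0 + delta_sigma) / sigma0)
Stress ratio = (102.2 + 80.9) / 102.2 = 1.79159
log10(1.79159) = 0.253237
Cc * H / (1 + e0) = 0.47 * 3.1 / (1 + 1.12) = 0.687264
Sc = 0.687264 * 0.253237
Sc = 0.174 m


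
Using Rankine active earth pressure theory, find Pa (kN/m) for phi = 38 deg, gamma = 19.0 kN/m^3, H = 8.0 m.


Compute active earth pressure coefficient:
Ka = tan^2(45 - phi/2) = tan^2(26.0) = 0.237883
Compute active force:
Pa = 0.5 * Ka * gamma * H^2
Pa = 0.5 * 0.237883 * 19.0 * 8.0^2
Pa = 144.63 kN/m


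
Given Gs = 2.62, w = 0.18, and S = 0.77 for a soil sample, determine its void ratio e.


Result: 0.6125

Derivation:
Using the relation e = Gs * w / S
e = 2.62 * 0.18 / 0.77
e = 0.6125


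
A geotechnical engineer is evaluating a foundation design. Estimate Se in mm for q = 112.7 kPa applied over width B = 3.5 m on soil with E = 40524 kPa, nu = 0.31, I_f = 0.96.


Using Se = q * B * (1 - nu^2) * I_f / E
1 - nu^2 = 1 - 0.31^2 = 0.9039
Se = 112.7 * 3.5 * 0.9039 * 0.96 / 40524
Se = 0.008446 m
Convert to mm: Se = 0.008446 * 1000 = 8.446 mm


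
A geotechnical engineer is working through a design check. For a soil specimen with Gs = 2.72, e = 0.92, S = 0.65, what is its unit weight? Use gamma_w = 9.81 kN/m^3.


Using gamma = gamma_w * (Gs + S*e) / (1 + e)
Numerator: Gs + S*e = 2.72 + 0.65*0.92 = 3.318
Denominator: 1 + e = 1 + 0.92 = 1.92
gamma = 9.81 * 3.318 / 1.92
gamma = 16.953 kN/m^3


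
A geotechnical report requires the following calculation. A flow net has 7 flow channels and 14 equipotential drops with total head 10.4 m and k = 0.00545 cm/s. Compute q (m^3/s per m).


Convert k to m/s for unit consistency with H:
k = 0.00545 cm/s = 0.00545 / 100 m/s = 5.45e-05 m/s
Using q = k * H * Nf / Nd
Nf / Nd = 7 / 14 = 0.5
q = 5.45e-05 * 10.4 * 0.5
q = 0.0002834 m^3/s per m
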